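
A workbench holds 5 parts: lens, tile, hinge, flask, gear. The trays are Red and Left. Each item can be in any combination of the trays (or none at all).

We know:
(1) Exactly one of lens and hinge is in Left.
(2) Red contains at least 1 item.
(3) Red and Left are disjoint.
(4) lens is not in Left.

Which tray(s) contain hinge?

hinge: Left

From (4): lens ∉ Left.
(1) (exactly one): hinge ∈ Left.
(3) (disjoint): hinge ∉ Red.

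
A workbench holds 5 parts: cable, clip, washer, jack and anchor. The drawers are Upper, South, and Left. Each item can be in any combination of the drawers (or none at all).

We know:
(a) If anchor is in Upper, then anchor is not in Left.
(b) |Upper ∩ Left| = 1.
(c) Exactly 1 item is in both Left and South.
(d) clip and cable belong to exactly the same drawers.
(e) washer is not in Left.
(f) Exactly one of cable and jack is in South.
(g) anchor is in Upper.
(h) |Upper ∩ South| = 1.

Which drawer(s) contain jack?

jack: Left, South, Upper

From (e): washer ∉ Left.
From (g): anchor ∈ Upper.
(a): anchor ∉ Left.
Suppose jack ∉ Upper: no assignment then satisfies all the clues, so jack ∈ Upper.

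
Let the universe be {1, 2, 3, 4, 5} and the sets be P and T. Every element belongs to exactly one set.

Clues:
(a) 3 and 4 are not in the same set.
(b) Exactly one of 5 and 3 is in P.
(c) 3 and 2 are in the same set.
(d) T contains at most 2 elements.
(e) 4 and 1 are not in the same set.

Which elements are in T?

T = {4, 5}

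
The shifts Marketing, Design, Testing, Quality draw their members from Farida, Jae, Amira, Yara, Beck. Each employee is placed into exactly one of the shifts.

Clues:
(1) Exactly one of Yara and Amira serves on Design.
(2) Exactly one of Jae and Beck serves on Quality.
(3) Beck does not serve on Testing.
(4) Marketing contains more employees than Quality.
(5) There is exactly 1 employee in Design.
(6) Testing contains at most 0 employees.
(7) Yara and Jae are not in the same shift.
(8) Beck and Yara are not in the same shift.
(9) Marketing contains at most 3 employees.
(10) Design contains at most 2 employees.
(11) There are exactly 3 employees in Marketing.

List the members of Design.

Design = {Yara}

From (3): Beck ∉ Testing.
(6): Testing already has 0, so the rest are out.
Suppose Farida ∈ Design: no assignment then satisfies all the clues, so Farida ∉ Design.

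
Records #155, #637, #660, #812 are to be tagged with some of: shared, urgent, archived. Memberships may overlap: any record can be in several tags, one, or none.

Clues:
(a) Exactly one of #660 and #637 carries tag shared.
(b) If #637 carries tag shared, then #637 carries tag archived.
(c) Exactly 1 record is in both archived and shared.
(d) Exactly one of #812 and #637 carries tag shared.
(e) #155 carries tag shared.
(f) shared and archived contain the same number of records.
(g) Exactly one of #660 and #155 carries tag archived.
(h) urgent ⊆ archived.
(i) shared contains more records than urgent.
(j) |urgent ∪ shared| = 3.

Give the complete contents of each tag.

shared = {#155, #637}; urgent = {#660}; archived = {#637, #660}

From (e): #155 ∈ shared.
Suppose #155 ∈ urgent: no assignment then satisfies all the clues, so #155 ∉ urgent.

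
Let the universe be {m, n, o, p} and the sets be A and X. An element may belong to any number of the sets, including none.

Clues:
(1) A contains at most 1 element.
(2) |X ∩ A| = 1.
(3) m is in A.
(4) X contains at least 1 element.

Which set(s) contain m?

m: A, X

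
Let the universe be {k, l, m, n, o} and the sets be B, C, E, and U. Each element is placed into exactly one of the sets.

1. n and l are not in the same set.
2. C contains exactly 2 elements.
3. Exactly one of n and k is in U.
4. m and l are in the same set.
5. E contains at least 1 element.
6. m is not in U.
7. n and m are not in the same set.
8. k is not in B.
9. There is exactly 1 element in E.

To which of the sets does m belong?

m: C

From (6): m ∉ U.
From (8): k ∉ B.
(4): l matches m: l ∉ U.
Suppose m ∈ B: no assignment then satisfies all the clues, so m ∉ B.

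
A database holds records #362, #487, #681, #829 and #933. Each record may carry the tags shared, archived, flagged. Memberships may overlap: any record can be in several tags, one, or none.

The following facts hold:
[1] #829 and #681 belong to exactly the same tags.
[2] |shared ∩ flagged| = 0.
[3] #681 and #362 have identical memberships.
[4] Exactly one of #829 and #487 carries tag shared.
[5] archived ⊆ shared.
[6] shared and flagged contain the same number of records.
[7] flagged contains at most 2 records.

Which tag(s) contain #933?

#933: flagged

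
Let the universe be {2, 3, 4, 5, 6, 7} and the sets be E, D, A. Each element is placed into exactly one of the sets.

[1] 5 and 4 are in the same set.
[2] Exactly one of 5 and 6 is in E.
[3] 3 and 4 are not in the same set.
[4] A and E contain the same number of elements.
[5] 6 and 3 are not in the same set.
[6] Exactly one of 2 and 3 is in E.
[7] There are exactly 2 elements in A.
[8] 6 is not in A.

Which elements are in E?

E = {2, 6}

From (8): 6 ∉ A.
Suppose 2 ∉ E: no assignment then satisfies all the clues, so 2 ∈ E.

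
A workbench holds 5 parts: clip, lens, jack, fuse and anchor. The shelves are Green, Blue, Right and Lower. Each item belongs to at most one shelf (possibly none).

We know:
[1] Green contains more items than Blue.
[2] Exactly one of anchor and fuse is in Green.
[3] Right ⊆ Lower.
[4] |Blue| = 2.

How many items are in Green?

3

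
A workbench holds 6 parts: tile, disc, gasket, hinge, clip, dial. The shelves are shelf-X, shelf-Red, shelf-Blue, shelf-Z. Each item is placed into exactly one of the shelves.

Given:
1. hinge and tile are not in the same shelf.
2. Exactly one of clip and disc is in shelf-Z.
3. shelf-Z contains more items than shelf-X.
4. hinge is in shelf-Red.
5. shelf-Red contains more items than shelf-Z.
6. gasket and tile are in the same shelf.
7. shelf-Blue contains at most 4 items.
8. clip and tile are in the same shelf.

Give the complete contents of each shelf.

shelf-X = {}; shelf-Red = {dial, hinge}; shelf-Blue = {clip, gasket, tile}; shelf-Z = {disc}

From (4): hinge ∈ shelf-Red.
(1): tile ∉ shelf-Red.
(6): gasket matches tile: gasket ∉ shelf-Red.
(8): clip matches tile: clip ∉ shelf-Red.
Suppose tile ∈ shelf-X: no assignment then satisfies all the clues, so tile ∉ shelf-X.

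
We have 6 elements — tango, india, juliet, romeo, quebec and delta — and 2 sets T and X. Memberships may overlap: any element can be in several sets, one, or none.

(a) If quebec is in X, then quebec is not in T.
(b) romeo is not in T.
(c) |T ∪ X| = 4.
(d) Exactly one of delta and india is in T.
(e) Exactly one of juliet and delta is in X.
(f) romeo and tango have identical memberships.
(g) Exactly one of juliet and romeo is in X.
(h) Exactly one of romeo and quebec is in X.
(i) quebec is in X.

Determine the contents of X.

From (b): romeo ∉ T.
From (i): quebec ∈ X.
(a): quebec ∉ T.
(f): tango matches romeo: tango ∉ T.
(h) (exactly one): romeo ∉ X.
(f): tango matches romeo: tango ∉ X.
(g) (exactly one): juliet ∈ X.
(e) (exactly one): delta ∉ X.
Suppose india ∉ X: no assignment then satisfies all the clues, so india ∈ X.

X = {india, juliet, quebec}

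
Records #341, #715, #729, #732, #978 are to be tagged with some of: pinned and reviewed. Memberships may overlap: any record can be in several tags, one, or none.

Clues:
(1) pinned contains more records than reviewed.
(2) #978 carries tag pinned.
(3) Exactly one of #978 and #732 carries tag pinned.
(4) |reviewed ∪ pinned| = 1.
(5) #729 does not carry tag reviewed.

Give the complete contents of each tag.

pinned = {#978}; reviewed = {}

From (2): #978 ∈ pinned.
From (5): #729 ∉ reviewed.
(3) (exactly one): #732 ∉ pinned.
Suppose #341 ∈ pinned: no assignment then satisfies all the clues, so #341 ∉ pinned.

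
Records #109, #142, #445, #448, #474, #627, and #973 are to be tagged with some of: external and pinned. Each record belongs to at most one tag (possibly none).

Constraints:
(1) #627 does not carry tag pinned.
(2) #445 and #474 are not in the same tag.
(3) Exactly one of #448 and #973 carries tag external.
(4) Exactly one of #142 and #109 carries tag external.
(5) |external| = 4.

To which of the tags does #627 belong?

#627: external

From (1): #627 ∉ pinned.
Suppose #627 ∉ external: no assignment then satisfies all the clues, so #627 ∈ external.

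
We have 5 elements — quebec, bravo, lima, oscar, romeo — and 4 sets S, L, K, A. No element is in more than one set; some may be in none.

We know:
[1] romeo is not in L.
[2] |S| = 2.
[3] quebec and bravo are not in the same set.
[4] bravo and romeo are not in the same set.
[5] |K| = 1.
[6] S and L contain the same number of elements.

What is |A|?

0

From (1): romeo ∉ L.
Suppose quebec ∈ A: no assignment then satisfies all the clues, so quebec ∉ A.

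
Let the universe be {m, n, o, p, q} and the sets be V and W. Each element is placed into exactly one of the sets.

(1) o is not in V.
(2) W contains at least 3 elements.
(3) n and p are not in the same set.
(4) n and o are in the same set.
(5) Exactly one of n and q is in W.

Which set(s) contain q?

q: V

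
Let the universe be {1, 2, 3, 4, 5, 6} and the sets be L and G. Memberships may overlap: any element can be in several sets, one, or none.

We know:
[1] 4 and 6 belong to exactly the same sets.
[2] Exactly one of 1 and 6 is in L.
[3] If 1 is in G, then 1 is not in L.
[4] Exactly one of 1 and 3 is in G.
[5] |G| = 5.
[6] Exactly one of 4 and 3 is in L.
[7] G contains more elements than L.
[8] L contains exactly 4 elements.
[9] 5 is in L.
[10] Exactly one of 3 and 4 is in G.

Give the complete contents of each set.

L = {2, 4, 5, 6}; G = {1, 2, 4, 5, 6}

From (9): 5 ∈ L.
Suppose 1 ∈ L: no assignment then satisfies all the clues, so 1 ∉ L.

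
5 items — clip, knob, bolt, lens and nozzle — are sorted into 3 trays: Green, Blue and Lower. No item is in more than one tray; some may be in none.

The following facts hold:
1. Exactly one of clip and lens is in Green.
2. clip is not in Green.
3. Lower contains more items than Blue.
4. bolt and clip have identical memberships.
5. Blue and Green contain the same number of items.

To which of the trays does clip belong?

clip: Lower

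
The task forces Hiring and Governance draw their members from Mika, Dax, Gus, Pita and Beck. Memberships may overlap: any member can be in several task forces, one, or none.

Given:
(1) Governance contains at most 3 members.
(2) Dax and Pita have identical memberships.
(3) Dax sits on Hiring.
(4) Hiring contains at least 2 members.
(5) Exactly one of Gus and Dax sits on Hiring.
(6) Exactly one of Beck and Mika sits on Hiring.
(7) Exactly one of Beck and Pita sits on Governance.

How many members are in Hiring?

3

From (3): Dax ∈ Hiring.
(2): Pita matches Dax: Pita ∈ Hiring.
(5) (exactly one): Gus ∉ Hiring.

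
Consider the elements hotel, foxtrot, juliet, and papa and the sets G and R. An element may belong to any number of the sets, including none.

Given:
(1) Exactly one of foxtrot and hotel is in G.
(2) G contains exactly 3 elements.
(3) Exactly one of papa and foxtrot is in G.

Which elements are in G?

G = {hotel, juliet, papa}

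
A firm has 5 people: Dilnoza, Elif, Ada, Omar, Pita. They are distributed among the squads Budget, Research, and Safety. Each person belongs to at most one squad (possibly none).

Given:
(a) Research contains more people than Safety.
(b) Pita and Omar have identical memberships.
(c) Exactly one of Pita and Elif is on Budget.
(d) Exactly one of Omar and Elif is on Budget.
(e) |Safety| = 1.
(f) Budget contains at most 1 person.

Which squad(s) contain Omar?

Omar: Research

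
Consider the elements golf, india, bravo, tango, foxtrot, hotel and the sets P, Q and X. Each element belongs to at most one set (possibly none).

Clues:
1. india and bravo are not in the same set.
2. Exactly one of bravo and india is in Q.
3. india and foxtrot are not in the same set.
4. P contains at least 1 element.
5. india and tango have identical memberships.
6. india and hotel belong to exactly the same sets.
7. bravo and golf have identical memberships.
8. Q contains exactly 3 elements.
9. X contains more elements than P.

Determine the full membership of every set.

P = {foxtrot}; Q = {hotel, india, tango}; X = {bravo, golf}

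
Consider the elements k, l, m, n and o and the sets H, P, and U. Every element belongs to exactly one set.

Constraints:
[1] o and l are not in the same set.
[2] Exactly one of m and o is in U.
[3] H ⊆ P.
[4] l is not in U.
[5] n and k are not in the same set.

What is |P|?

From (4): l ∉ U.
Suppose k ∈ H: no assignment then satisfies all the clues, so k ∉ H.

3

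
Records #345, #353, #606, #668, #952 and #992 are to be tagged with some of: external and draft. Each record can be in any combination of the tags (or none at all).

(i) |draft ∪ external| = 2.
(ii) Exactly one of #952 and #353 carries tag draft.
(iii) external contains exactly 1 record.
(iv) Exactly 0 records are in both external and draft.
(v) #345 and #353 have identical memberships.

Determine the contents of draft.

draft = {#952}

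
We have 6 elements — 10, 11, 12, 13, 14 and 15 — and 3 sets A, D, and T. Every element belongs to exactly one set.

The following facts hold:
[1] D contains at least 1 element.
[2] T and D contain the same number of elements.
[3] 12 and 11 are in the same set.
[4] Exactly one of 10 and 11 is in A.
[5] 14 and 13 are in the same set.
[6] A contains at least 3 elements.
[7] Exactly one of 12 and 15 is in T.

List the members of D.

D = {10}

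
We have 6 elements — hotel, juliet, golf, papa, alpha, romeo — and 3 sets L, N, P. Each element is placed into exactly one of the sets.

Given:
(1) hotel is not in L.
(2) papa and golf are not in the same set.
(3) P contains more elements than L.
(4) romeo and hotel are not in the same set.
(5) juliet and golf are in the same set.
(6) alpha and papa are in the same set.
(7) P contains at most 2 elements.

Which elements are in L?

L = {romeo}

From (1): hotel ∉ L.
Suppose juliet ∈ L: no assignment then satisfies all the clues, so juliet ∉ L.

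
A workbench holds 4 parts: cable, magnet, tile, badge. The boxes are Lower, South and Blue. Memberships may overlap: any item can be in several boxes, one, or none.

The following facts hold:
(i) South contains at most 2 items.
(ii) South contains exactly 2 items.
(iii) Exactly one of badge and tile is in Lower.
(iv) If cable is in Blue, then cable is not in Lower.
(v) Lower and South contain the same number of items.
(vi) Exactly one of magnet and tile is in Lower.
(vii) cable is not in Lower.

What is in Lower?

Lower = {badge, magnet}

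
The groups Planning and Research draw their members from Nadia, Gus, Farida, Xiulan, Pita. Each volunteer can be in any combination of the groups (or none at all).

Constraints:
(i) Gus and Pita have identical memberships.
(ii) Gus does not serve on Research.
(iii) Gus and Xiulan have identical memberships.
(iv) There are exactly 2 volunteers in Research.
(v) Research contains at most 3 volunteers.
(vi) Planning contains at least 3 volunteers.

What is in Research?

From (ii): Gus ∉ Research.
(i): Pita matches Gus: Pita ∉ Research.
(iii): Xiulan matches Gus: Xiulan ∉ Research.
(iv): only 2 candidates remain for Research, so all are in.

Research = {Farida, Nadia}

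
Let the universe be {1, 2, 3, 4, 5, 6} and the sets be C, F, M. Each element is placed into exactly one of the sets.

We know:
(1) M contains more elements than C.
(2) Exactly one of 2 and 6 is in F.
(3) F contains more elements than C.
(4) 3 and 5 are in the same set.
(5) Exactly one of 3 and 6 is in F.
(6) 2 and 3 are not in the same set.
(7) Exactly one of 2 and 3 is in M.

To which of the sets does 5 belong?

5: M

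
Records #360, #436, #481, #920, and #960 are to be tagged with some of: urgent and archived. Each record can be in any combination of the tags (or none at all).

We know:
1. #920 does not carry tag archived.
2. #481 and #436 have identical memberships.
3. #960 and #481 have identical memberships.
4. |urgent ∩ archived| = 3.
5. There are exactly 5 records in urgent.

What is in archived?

archived = {#436, #481, #960}

From (1): #920 ∉ archived.
(5): only 5 candidates remain for urgent, so all are in.
Suppose #360 ∈ archived: no assignment then satisfies all the clues, so #360 ∉ archived.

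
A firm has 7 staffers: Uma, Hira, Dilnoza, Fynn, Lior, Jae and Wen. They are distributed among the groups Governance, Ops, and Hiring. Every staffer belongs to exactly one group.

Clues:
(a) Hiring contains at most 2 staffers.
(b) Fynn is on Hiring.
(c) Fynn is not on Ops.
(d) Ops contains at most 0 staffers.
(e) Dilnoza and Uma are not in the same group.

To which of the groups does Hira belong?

Hira: Governance

From (b): Fynn ∈ Hiring.
(d): Ops already has 0, so the rest are out.
Suppose Hira ∉ Governance: no assignment then satisfies all the clues, so Hira ∈ Governance.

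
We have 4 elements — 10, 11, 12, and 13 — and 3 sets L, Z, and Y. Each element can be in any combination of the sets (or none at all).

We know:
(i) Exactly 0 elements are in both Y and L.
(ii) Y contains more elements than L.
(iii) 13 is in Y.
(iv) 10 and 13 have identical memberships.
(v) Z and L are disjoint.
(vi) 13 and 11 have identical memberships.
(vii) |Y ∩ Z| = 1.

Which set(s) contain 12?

12: Y, Z

From (iii): 13 ∈ Y.
(iv): 10 matches 13: 10 ∈ Y.
(vi): 11 matches 13: 11 ∈ Y.
Suppose 12 ∈ L: no assignment then satisfies all the clues, so 12 ∉ L.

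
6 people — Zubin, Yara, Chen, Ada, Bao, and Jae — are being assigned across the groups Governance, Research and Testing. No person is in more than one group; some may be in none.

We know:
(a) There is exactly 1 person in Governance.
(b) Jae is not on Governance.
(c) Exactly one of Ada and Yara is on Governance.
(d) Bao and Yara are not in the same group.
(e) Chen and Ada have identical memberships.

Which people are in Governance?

Governance = {Yara}

From (b): Jae ∉ Governance.
Suppose Zubin ∈ Governance: no assignment then satisfies all the clues, so Zubin ∉ Governance.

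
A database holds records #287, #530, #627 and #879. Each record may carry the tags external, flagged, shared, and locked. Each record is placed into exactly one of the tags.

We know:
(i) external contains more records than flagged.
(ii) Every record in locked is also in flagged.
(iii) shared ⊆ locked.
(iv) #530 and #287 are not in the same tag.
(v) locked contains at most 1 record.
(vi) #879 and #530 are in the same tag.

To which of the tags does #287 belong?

#287: flagged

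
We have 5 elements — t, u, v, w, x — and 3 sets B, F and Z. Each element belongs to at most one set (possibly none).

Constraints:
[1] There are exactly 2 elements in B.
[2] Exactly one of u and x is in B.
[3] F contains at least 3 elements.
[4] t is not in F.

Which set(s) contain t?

t: B

From (4): t ∉ F.
Suppose t ∉ B: no assignment then satisfies all the clues, so t ∈ B.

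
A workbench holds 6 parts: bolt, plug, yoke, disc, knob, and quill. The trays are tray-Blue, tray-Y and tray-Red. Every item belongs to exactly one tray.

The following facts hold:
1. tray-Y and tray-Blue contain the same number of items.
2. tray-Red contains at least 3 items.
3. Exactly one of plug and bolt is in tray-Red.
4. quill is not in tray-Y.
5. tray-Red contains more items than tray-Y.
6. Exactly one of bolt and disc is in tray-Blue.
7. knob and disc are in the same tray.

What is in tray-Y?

tray-Y = {yoke}

From (4): quill ∉ tray-Y.
Suppose bolt ∈ tray-Y: no assignment then satisfies all the clues, so bolt ∉ tray-Y.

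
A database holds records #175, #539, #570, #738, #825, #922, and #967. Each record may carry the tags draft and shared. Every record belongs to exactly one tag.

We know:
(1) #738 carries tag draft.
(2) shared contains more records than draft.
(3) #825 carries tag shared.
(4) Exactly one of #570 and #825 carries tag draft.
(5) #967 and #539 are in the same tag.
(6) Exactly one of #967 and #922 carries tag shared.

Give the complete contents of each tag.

draft = {#570, #738, #922}; shared = {#175, #539, #825, #967}

From (1): #738 ∈ draft.
From (3): #825 ∈ shared.
(4) (exactly one): #570 ∈ draft.
Suppose #175 ∈ draft: no assignment then satisfies all the clues, so #175 ∉ draft.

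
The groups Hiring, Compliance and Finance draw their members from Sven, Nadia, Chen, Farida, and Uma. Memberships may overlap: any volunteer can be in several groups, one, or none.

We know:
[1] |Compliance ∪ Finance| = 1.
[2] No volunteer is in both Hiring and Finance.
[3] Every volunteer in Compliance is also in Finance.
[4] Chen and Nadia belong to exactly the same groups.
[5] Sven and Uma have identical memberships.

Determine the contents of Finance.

Finance = {Farida}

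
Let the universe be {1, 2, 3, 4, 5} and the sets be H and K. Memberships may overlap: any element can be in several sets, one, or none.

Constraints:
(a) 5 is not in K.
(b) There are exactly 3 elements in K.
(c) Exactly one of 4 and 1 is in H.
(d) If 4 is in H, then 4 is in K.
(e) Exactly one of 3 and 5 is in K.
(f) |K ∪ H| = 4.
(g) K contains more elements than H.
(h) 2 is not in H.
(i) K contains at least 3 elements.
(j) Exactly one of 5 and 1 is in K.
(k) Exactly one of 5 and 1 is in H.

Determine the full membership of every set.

H = {4, 5}; K = {1, 3, 4}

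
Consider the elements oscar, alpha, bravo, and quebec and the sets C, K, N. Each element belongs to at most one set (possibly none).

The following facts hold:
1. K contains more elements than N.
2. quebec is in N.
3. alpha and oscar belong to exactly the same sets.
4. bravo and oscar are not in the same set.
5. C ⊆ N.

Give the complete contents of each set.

C = {}; K = {alpha, oscar}; N = {quebec}

From (2): quebec ∈ N.
Suppose oscar ∈ C: no assignment then satisfies all the clues, so oscar ∉ C.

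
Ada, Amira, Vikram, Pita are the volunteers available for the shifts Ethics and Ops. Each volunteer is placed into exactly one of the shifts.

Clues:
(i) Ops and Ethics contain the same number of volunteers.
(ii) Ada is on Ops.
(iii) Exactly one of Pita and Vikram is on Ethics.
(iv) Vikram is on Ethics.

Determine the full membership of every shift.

Ethics = {Amira, Vikram}; Ops = {Ada, Pita}

From (ii): Ada ∈ Ops.
From (iv): Vikram ∈ Ethics.
(iii) (exactly one): Pita ∉ Ethics.
Only one shift left: Pita ∈ Ops.
Suppose Amira ∉ Ethics: no assignment then satisfies all the clues, so Amira ∈ Ethics.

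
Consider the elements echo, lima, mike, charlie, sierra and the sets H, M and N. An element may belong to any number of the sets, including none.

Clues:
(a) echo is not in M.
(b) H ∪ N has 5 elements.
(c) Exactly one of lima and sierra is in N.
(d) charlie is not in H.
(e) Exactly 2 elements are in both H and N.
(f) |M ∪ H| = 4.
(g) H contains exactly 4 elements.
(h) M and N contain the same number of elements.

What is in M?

From (a): echo ∉ M.
From (d): charlie ∉ H.
(g): only 4 candidates remain for H, so all are in.
Suppose lima ∉ M: no assignment then satisfies all the clues, so lima ∈ M.

M = {lima, mike, sierra}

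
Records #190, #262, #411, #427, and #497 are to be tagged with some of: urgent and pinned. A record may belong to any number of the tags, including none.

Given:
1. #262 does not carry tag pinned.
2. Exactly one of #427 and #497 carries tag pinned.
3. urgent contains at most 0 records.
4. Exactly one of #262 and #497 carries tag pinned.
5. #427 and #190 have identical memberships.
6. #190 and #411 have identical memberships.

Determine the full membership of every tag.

From (1): #262 ∉ pinned.
(3): urgent already has 0, so the rest are out.
(4) (exactly one): #497 ∈ pinned.
(2) (exactly one): #427 ∉ pinned.
(5): #190 matches #427: #190 ∉ pinned.
(6): #411 matches #190: #411 ∉ pinned.

urgent = {}; pinned = {#497}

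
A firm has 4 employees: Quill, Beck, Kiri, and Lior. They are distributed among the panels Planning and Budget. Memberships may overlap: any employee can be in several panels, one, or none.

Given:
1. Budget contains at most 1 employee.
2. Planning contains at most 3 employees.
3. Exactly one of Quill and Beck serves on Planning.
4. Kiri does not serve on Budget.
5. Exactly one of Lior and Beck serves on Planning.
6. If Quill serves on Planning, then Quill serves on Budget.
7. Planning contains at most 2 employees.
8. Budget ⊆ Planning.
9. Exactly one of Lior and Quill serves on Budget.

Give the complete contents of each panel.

Planning = {Lior, Quill}; Budget = {Quill}

From (4): Kiri ∉ Budget.
Suppose Quill ∉ Planning: no assignment then satisfies all the clues, so Quill ∈ Planning.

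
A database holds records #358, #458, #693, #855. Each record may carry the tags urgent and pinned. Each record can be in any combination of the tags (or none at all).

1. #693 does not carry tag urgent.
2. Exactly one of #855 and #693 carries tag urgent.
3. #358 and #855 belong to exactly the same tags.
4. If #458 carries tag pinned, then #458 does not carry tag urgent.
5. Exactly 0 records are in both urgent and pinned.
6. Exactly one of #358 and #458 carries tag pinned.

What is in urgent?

From (1): #693 ∉ urgent.
(2) (exactly one): #855 ∈ urgent.
(3): #358 matches #855: #358 ∈ urgent.
Suppose #458 ∈ urgent: no assignment then satisfies all the clues, so #458 ∉ urgent.

urgent = {#358, #855}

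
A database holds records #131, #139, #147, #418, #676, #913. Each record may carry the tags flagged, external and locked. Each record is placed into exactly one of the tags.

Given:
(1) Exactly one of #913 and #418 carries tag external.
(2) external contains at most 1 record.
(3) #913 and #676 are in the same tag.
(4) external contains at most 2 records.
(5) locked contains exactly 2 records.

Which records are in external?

external = {#418}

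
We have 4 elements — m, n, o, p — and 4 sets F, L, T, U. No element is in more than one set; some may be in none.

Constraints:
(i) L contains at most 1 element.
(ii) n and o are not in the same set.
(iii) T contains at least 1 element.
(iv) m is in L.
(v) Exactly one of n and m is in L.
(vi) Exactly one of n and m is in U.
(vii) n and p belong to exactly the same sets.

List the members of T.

From (iv): m ∈ L.
(i): L already has 1, so the rest are out.
(vi) (exactly one): n ∈ U.
(vii): p matches n: p ∉ F.
(vii): p matches n: p ∉ T.
(vii): p matches n: p ∈ U.
(ii): o ∉ U.
(iii): only 1 candidates remain for T, so all are in.

T = {o}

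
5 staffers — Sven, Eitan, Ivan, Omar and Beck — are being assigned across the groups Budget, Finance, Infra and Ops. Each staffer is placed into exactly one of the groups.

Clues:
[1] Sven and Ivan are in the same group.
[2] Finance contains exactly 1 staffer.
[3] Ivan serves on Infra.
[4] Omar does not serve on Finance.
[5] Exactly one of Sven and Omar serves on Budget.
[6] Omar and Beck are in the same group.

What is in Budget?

From (3): Ivan ∈ Infra.
From (4): Omar ∉ Finance.
(1): Sven matches Ivan: Sven ∉ Budget.
(1): Sven matches Ivan: Sven ∉ Finance.
(1): Sven matches Ivan: Sven ∈ Infra.
(5) (exactly one): Omar ∈ Budget.
(6): Beck matches Omar: Beck ∈ Budget.
(2): only 1 candidates remain for Finance, so all are in.

Budget = {Beck, Omar}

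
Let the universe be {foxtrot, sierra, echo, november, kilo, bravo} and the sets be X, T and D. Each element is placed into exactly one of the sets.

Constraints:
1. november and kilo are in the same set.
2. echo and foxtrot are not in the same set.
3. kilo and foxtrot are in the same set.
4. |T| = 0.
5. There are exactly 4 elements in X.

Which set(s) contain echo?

echo: D

(4): T already has 0, so the rest are out.
Suppose echo ∈ X: no assignment then satisfies all the clues, so echo ∉ X.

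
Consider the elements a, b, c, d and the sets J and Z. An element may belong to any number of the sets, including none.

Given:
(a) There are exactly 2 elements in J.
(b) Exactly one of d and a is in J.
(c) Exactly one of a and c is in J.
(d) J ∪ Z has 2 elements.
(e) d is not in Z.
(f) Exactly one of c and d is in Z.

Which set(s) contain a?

a: none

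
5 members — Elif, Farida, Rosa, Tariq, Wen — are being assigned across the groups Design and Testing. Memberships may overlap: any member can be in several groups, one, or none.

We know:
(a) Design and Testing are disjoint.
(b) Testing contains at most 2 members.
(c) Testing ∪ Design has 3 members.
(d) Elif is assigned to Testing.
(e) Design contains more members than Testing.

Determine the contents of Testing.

Testing = {Elif}

From (d): Elif ∈ Testing.
(a) (disjoint): Elif ∉ Design.
Suppose Farida ∈ Testing: no assignment then satisfies all the clues, so Farida ∉ Testing.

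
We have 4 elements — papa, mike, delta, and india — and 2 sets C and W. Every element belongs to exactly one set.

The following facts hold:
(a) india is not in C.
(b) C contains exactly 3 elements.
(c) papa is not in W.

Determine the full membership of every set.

C = {delta, mike, papa}; W = {india}

From (a): india ∉ C.
From (c): papa ∉ W.
(b): only 3 candidates remain for C, so all are in.
Only one set left: india ∈ W.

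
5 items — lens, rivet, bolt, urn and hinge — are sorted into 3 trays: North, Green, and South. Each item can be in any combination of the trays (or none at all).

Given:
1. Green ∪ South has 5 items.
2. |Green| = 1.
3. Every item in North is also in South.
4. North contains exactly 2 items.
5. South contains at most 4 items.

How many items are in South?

4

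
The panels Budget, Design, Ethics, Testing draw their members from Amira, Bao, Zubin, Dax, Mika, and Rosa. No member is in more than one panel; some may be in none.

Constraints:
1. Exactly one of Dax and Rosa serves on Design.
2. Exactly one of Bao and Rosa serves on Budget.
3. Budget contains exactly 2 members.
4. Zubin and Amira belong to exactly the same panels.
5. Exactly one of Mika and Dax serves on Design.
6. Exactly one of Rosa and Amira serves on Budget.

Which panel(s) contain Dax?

Dax: Design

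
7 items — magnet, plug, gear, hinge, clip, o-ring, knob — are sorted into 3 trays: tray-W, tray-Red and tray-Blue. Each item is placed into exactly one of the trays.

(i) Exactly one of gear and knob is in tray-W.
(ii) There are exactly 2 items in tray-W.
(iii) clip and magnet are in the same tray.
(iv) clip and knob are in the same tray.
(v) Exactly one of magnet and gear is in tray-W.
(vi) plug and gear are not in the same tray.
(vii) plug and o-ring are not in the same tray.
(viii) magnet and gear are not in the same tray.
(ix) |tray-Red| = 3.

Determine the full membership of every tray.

tray-W = {gear, o-ring}; tray-Red = {clip, knob, magnet}; tray-Blue = {hinge, plug}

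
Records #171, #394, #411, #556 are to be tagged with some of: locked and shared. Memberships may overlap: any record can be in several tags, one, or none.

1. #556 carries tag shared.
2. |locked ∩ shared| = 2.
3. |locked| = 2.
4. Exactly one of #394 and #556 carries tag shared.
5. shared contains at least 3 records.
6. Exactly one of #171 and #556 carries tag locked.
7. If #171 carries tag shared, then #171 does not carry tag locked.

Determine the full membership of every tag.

locked = {#411, #556}; shared = {#171, #411, #556}

From (1): #556 ∈ shared.
(4) (exactly one): #394 ∉ shared.
(5): only 3 candidates remain for shared, so all are in.
(7): #171 ∉ locked.
(6) (exactly one): #556 ∈ locked.
Suppose #394 ∈ locked: no assignment then satisfies all the clues, so #394 ∉ locked.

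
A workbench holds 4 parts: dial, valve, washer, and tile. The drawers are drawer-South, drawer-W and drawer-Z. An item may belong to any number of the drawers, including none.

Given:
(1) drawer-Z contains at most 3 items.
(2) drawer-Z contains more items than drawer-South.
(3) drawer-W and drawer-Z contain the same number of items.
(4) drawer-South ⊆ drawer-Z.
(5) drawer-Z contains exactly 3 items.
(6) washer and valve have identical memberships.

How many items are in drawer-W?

3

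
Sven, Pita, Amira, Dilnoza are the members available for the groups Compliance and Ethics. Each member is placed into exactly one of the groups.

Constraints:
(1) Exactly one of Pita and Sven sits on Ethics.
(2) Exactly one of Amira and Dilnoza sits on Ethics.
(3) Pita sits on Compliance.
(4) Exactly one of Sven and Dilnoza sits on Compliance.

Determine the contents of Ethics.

Ethics = {Amira, Sven}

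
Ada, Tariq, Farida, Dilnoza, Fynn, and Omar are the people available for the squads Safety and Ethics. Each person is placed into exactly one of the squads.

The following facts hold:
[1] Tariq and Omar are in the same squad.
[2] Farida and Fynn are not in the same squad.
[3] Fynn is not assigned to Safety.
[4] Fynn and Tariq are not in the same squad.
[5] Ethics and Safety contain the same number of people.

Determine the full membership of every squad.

From (3): Fynn ∉ Safety.
Only one squad left: Fynn ∈ Ethics.
(2): Farida ∉ Ethics.
(4): Tariq ∉ Ethics.
Only one squad left: Tariq ∈ Safety.
Only one squad left: Farida ∈ Safety.
(1): Omar matches Tariq: Omar ∈ Safety.
Suppose Ada ∈ Safety: no assignment then satisfies all the clues, so Ada ∉ Safety.

Safety = {Farida, Omar, Tariq}; Ethics = {Ada, Dilnoza, Fynn}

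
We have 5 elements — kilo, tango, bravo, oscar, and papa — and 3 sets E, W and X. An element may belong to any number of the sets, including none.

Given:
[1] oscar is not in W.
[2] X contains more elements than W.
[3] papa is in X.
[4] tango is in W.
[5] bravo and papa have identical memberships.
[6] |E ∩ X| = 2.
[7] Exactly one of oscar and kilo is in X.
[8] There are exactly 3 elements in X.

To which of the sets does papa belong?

From (1): oscar ∉ W.
From (3): papa ∈ X.
From (4): tango ∈ W.
(5): bravo matches papa: bravo ∈ X.
Suppose papa ∉ E: no assignment then satisfies all the clues, so papa ∈ E.

papa: E, X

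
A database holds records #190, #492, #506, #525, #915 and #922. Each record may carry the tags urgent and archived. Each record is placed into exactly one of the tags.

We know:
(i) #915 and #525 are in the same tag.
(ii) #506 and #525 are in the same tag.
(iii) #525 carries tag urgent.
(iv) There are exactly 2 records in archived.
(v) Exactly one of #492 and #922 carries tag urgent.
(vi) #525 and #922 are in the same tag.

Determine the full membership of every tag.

urgent = {#506, #525, #915, #922}; archived = {#190, #492}

From (iii): #525 ∈ urgent.
(i): #915 matches #525: #915 ∈ urgent.
(ii): #506 matches #525: #506 ∈ urgent.
(vi): #922 matches #525: #922 ∈ urgent.
(iv): only 2 candidates remain for archived, so all are in.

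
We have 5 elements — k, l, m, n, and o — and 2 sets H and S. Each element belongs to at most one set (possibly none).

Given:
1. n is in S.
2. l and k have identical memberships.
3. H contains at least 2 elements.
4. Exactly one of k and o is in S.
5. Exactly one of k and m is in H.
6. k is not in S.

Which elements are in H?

H = {k, l}

From (1): n ∈ S.
From (6): k ∉ S.
(2): l matches k: l ∉ S.
(4) (exactly one): o ∈ S.
Suppose k ∉ H: no assignment then satisfies all the clues, so k ∈ H.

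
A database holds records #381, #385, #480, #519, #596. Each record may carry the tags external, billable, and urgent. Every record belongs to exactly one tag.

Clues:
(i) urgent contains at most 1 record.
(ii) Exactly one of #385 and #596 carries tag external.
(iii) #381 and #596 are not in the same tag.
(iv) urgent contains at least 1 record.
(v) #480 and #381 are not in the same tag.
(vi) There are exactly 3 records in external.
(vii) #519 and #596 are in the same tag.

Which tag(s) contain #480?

#480: external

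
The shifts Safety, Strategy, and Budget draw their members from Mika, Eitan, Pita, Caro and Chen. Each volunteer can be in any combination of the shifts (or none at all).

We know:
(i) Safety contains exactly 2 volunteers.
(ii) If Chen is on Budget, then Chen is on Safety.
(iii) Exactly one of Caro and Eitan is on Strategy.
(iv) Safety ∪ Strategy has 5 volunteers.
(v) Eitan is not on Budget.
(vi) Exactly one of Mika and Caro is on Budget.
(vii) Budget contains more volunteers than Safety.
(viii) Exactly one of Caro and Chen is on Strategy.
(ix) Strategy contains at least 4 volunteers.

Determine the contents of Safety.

Safety = {Caro, Chen}

From (v): Eitan ∉ Budget.
Suppose Mika ∈ Safety: no assignment then satisfies all the clues, so Mika ∉ Safety.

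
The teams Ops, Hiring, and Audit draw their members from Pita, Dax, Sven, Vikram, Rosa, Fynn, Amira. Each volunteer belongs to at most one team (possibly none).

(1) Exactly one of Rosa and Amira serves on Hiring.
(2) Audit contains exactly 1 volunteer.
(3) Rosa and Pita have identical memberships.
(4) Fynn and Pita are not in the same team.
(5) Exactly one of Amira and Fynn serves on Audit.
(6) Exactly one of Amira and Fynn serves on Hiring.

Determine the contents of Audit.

Audit = {Fynn}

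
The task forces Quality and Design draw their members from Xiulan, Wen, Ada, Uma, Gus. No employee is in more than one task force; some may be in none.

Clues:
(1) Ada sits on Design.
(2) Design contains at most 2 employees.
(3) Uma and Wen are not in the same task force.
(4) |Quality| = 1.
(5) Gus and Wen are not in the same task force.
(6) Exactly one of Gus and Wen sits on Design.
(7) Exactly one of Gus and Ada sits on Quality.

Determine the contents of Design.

From (1): Ada ∈ Design.
(7) (exactly one): Gus ∈ Quality.
(4): Quality already has 1, so the rest are out.
(6) (exactly one): Wen ∈ Design.
(2): Design already has 2, so the rest are out.

Design = {Ada, Wen}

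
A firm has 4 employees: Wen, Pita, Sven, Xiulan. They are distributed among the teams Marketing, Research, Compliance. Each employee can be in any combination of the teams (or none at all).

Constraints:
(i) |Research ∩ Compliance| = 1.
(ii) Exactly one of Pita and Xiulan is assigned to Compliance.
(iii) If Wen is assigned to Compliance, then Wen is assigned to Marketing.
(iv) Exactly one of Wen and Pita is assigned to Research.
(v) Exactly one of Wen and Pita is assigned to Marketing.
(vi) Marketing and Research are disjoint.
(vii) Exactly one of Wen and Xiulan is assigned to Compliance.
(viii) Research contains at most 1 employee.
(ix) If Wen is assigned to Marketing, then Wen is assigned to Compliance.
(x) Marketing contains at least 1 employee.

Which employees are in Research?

Research = {Pita}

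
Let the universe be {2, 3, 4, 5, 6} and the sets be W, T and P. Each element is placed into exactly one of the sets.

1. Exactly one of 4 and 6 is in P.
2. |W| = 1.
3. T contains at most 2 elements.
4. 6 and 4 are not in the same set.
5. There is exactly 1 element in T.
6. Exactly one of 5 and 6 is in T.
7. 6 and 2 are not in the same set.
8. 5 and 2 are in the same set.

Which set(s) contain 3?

3: W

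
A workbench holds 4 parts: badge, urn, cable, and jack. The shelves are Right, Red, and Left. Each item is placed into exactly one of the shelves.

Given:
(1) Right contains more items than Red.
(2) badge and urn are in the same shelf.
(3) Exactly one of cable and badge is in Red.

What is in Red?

Red = {cable}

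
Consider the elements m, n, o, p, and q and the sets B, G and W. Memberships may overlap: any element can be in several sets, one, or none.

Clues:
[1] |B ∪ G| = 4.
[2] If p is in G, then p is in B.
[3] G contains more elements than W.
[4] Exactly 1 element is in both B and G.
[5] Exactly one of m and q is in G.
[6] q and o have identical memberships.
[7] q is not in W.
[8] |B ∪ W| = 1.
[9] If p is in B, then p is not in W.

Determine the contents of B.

B = {p}

From (7): q ∉ W.
(6): o matches q: o ∉ W.
Suppose m ∈ B: no assignment then satisfies all the clues, so m ∉ B.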